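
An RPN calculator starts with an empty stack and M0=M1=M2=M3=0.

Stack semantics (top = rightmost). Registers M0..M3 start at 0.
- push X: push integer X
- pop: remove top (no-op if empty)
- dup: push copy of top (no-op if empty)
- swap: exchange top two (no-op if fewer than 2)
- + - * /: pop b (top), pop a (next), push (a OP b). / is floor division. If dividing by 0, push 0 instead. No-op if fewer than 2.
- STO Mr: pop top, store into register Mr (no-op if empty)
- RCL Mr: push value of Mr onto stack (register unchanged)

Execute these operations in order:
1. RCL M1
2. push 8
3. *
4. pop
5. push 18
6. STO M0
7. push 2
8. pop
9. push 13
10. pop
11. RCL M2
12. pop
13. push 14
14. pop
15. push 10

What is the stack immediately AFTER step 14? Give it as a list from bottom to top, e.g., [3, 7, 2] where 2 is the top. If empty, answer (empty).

After op 1 (RCL M1): stack=[0] mem=[0,0,0,0]
After op 2 (push 8): stack=[0,8] mem=[0,0,0,0]
After op 3 (*): stack=[0] mem=[0,0,0,0]
After op 4 (pop): stack=[empty] mem=[0,0,0,0]
After op 5 (push 18): stack=[18] mem=[0,0,0,0]
After op 6 (STO M0): stack=[empty] mem=[18,0,0,0]
After op 7 (push 2): stack=[2] mem=[18,0,0,0]
After op 8 (pop): stack=[empty] mem=[18,0,0,0]
After op 9 (push 13): stack=[13] mem=[18,0,0,0]
After op 10 (pop): stack=[empty] mem=[18,0,0,0]
After op 11 (RCL M2): stack=[0] mem=[18,0,0,0]
After op 12 (pop): stack=[empty] mem=[18,0,0,0]
After op 13 (push 14): stack=[14] mem=[18,0,0,0]
After op 14 (pop): stack=[empty] mem=[18,0,0,0]

(empty)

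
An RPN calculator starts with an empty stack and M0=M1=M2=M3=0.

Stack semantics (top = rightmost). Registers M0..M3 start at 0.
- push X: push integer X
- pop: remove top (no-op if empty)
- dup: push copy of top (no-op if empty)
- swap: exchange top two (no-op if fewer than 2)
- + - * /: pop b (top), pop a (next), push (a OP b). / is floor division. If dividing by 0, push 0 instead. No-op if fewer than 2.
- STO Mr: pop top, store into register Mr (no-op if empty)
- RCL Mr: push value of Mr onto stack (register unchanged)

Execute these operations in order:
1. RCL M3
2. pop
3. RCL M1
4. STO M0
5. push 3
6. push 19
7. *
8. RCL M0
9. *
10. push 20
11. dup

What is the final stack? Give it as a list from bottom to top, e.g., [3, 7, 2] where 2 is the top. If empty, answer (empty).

Answer: [0, 20, 20]

Derivation:
After op 1 (RCL M3): stack=[0] mem=[0,0,0,0]
After op 2 (pop): stack=[empty] mem=[0,0,0,0]
After op 3 (RCL M1): stack=[0] mem=[0,0,0,0]
After op 4 (STO M0): stack=[empty] mem=[0,0,0,0]
After op 5 (push 3): stack=[3] mem=[0,0,0,0]
After op 6 (push 19): stack=[3,19] mem=[0,0,0,0]
After op 7 (*): stack=[57] mem=[0,0,0,0]
After op 8 (RCL M0): stack=[57,0] mem=[0,0,0,0]
After op 9 (*): stack=[0] mem=[0,0,0,0]
After op 10 (push 20): stack=[0,20] mem=[0,0,0,0]
After op 11 (dup): stack=[0,20,20] mem=[0,0,0,0]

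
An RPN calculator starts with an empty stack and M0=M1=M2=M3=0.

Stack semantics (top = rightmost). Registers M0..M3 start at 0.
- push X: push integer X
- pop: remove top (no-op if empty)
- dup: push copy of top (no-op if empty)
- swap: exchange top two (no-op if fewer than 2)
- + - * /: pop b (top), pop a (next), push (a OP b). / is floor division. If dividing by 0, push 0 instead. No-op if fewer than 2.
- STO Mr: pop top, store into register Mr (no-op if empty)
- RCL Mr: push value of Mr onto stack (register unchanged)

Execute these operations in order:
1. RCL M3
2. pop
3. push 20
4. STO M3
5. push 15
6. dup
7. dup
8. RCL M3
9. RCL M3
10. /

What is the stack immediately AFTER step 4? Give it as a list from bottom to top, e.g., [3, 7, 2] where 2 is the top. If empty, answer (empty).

After op 1 (RCL M3): stack=[0] mem=[0,0,0,0]
After op 2 (pop): stack=[empty] mem=[0,0,0,0]
After op 3 (push 20): stack=[20] mem=[0,0,0,0]
After op 4 (STO M3): stack=[empty] mem=[0,0,0,20]

(empty)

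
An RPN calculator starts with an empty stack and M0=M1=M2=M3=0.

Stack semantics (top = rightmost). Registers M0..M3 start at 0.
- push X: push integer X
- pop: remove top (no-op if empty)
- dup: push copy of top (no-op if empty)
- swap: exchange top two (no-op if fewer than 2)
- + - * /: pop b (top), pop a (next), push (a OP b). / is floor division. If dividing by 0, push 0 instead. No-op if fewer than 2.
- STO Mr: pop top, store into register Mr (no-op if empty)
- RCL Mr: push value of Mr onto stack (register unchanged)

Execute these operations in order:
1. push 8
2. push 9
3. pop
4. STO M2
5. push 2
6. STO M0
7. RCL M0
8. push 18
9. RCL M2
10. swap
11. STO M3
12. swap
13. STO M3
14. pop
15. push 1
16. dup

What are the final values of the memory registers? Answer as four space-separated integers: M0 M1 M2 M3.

After op 1 (push 8): stack=[8] mem=[0,0,0,0]
After op 2 (push 9): stack=[8,9] mem=[0,0,0,0]
After op 3 (pop): stack=[8] mem=[0,0,0,0]
After op 4 (STO M2): stack=[empty] mem=[0,0,8,0]
After op 5 (push 2): stack=[2] mem=[0,0,8,0]
After op 6 (STO M0): stack=[empty] mem=[2,0,8,0]
After op 7 (RCL M0): stack=[2] mem=[2,0,8,0]
After op 8 (push 18): stack=[2,18] mem=[2,0,8,0]
After op 9 (RCL M2): stack=[2,18,8] mem=[2,0,8,0]
After op 10 (swap): stack=[2,8,18] mem=[2,0,8,0]
After op 11 (STO M3): stack=[2,8] mem=[2,0,8,18]
After op 12 (swap): stack=[8,2] mem=[2,0,8,18]
After op 13 (STO M3): stack=[8] mem=[2,0,8,2]
After op 14 (pop): stack=[empty] mem=[2,0,8,2]
After op 15 (push 1): stack=[1] mem=[2,0,8,2]
After op 16 (dup): stack=[1,1] mem=[2,0,8,2]

Answer: 2 0 8 2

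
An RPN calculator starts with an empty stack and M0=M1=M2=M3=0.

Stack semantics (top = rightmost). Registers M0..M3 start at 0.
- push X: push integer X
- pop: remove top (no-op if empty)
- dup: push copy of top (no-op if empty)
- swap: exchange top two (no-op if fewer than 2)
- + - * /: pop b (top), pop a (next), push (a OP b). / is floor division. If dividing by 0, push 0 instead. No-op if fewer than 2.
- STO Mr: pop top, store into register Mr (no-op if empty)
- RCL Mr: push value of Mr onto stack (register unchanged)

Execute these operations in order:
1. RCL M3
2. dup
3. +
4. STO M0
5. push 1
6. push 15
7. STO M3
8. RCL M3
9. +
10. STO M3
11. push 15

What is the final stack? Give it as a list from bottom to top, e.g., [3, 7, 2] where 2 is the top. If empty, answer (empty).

After op 1 (RCL M3): stack=[0] mem=[0,0,0,0]
After op 2 (dup): stack=[0,0] mem=[0,0,0,0]
After op 3 (+): stack=[0] mem=[0,0,0,0]
After op 4 (STO M0): stack=[empty] mem=[0,0,0,0]
After op 5 (push 1): stack=[1] mem=[0,0,0,0]
After op 6 (push 15): stack=[1,15] mem=[0,0,0,0]
After op 7 (STO M3): stack=[1] mem=[0,0,0,15]
After op 8 (RCL M3): stack=[1,15] mem=[0,0,0,15]
After op 9 (+): stack=[16] mem=[0,0,0,15]
After op 10 (STO M3): stack=[empty] mem=[0,0,0,16]
After op 11 (push 15): stack=[15] mem=[0,0,0,16]

Answer: [15]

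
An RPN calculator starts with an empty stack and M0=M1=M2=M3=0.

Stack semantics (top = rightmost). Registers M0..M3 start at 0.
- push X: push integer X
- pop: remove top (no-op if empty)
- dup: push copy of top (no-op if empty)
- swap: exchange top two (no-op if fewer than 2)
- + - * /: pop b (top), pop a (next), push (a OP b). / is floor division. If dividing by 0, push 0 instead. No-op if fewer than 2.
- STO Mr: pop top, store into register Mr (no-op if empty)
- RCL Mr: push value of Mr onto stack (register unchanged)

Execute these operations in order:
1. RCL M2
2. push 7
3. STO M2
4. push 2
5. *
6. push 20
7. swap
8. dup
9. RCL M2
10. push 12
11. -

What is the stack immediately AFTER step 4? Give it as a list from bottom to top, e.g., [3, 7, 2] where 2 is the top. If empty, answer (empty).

After op 1 (RCL M2): stack=[0] mem=[0,0,0,0]
After op 2 (push 7): stack=[0,7] mem=[0,0,0,0]
After op 3 (STO M2): stack=[0] mem=[0,0,7,0]
After op 4 (push 2): stack=[0,2] mem=[0,0,7,0]

[0, 2]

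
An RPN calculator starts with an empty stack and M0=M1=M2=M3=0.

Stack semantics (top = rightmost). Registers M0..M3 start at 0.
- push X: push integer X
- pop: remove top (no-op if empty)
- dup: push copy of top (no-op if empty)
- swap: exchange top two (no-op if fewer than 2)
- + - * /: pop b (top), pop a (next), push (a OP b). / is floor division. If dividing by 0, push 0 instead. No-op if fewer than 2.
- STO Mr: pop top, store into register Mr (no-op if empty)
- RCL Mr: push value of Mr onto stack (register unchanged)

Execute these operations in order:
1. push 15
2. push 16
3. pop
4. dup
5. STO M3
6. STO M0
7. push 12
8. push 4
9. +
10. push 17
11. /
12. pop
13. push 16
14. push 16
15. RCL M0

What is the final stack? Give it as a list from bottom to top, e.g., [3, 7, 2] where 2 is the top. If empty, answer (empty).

After op 1 (push 15): stack=[15] mem=[0,0,0,0]
After op 2 (push 16): stack=[15,16] mem=[0,0,0,0]
After op 3 (pop): stack=[15] mem=[0,0,0,0]
After op 4 (dup): stack=[15,15] mem=[0,0,0,0]
After op 5 (STO M3): stack=[15] mem=[0,0,0,15]
After op 6 (STO M0): stack=[empty] mem=[15,0,0,15]
After op 7 (push 12): stack=[12] mem=[15,0,0,15]
After op 8 (push 4): stack=[12,4] mem=[15,0,0,15]
After op 9 (+): stack=[16] mem=[15,0,0,15]
After op 10 (push 17): stack=[16,17] mem=[15,0,0,15]
After op 11 (/): stack=[0] mem=[15,0,0,15]
After op 12 (pop): stack=[empty] mem=[15,0,0,15]
After op 13 (push 16): stack=[16] mem=[15,0,0,15]
After op 14 (push 16): stack=[16,16] mem=[15,0,0,15]
After op 15 (RCL M0): stack=[16,16,15] mem=[15,0,0,15]

Answer: [16, 16, 15]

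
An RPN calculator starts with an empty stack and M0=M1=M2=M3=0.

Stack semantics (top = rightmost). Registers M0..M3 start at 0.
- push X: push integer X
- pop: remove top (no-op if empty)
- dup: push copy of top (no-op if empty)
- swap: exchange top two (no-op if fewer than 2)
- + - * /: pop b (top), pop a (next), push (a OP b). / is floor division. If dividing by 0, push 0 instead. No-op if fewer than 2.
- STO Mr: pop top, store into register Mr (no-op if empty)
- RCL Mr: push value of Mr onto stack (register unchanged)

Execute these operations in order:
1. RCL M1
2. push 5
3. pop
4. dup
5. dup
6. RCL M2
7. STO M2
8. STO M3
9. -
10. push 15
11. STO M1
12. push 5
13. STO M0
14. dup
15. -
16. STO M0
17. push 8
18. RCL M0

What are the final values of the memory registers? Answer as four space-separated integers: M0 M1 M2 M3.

After op 1 (RCL M1): stack=[0] mem=[0,0,0,0]
After op 2 (push 5): stack=[0,5] mem=[0,0,0,0]
After op 3 (pop): stack=[0] mem=[0,0,0,0]
After op 4 (dup): stack=[0,0] mem=[0,0,0,0]
After op 5 (dup): stack=[0,0,0] mem=[0,0,0,0]
After op 6 (RCL M2): stack=[0,0,0,0] mem=[0,0,0,0]
After op 7 (STO M2): stack=[0,0,0] mem=[0,0,0,0]
After op 8 (STO M3): stack=[0,0] mem=[0,0,0,0]
After op 9 (-): stack=[0] mem=[0,0,0,0]
After op 10 (push 15): stack=[0,15] mem=[0,0,0,0]
After op 11 (STO M1): stack=[0] mem=[0,15,0,0]
After op 12 (push 5): stack=[0,5] mem=[0,15,0,0]
After op 13 (STO M0): stack=[0] mem=[5,15,0,0]
After op 14 (dup): stack=[0,0] mem=[5,15,0,0]
After op 15 (-): stack=[0] mem=[5,15,0,0]
After op 16 (STO M0): stack=[empty] mem=[0,15,0,0]
After op 17 (push 8): stack=[8] mem=[0,15,0,0]
After op 18 (RCL M0): stack=[8,0] mem=[0,15,0,0]

Answer: 0 15 0 0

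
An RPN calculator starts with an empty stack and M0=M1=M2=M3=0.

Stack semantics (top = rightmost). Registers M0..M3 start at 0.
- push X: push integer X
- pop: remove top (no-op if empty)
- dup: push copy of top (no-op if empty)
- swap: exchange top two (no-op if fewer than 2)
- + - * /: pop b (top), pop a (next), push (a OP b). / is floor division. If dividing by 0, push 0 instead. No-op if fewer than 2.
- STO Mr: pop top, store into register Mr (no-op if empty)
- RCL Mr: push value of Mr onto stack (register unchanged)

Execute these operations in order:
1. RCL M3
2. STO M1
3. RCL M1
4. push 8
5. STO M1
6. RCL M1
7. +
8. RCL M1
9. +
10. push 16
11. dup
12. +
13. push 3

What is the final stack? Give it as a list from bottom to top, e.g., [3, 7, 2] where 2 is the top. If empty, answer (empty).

After op 1 (RCL M3): stack=[0] mem=[0,0,0,0]
After op 2 (STO M1): stack=[empty] mem=[0,0,0,0]
After op 3 (RCL M1): stack=[0] mem=[0,0,0,0]
After op 4 (push 8): stack=[0,8] mem=[0,0,0,0]
After op 5 (STO M1): stack=[0] mem=[0,8,0,0]
After op 6 (RCL M1): stack=[0,8] mem=[0,8,0,0]
After op 7 (+): stack=[8] mem=[0,8,0,0]
After op 8 (RCL M1): stack=[8,8] mem=[0,8,0,0]
After op 9 (+): stack=[16] mem=[0,8,0,0]
After op 10 (push 16): stack=[16,16] mem=[0,8,0,0]
After op 11 (dup): stack=[16,16,16] mem=[0,8,0,0]
After op 12 (+): stack=[16,32] mem=[0,8,0,0]
After op 13 (push 3): stack=[16,32,3] mem=[0,8,0,0]

Answer: [16, 32, 3]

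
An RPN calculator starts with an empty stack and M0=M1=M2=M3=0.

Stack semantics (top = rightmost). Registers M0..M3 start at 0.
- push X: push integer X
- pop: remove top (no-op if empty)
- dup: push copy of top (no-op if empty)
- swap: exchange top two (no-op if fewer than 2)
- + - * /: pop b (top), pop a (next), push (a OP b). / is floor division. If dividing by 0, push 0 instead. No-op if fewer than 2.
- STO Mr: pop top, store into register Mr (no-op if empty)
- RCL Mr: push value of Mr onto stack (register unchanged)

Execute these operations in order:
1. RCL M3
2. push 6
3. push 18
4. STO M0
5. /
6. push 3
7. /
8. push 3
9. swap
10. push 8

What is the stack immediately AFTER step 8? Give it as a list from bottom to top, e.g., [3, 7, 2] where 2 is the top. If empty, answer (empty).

After op 1 (RCL M3): stack=[0] mem=[0,0,0,0]
After op 2 (push 6): stack=[0,6] mem=[0,0,0,0]
After op 3 (push 18): stack=[0,6,18] mem=[0,0,0,0]
After op 4 (STO M0): stack=[0,6] mem=[18,0,0,0]
After op 5 (/): stack=[0] mem=[18,0,0,0]
After op 6 (push 3): stack=[0,3] mem=[18,0,0,0]
After op 7 (/): stack=[0] mem=[18,0,0,0]
After op 8 (push 3): stack=[0,3] mem=[18,0,0,0]

[0, 3]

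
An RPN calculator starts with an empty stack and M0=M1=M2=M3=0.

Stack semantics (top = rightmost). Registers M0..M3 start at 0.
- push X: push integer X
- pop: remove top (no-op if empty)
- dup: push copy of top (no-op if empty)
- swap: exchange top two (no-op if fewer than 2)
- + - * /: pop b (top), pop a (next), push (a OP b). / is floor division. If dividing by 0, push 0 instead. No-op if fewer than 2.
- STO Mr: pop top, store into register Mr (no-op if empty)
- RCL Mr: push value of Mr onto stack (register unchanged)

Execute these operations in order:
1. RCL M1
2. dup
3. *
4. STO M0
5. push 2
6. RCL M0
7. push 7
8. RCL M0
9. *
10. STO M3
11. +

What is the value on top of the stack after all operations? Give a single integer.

After op 1 (RCL M1): stack=[0] mem=[0,0,0,0]
After op 2 (dup): stack=[0,0] mem=[0,0,0,0]
After op 3 (*): stack=[0] mem=[0,0,0,0]
After op 4 (STO M0): stack=[empty] mem=[0,0,0,0]
After op 5 (push 2): stack=[2] mem=[0,0,0,0]
After op 6 (RCL M0): stack=[2,0] mem=[0,0,0,0]
After op 7 (push 7): stack=[2,0,7] mem=[0,0,0,0]
After op 8 (RCL M0): stack=[2,0,7,0] mem=[0,0,0,0]
After op 9 (*): stack=[2,0,0] mem=[0,0,0,0]
After op 10 (STO M3): stack=[2,0] mem=[0,0,0,0]
After op 11 (+): stack=[2] mem=[0,0,0,0]

Answer: 2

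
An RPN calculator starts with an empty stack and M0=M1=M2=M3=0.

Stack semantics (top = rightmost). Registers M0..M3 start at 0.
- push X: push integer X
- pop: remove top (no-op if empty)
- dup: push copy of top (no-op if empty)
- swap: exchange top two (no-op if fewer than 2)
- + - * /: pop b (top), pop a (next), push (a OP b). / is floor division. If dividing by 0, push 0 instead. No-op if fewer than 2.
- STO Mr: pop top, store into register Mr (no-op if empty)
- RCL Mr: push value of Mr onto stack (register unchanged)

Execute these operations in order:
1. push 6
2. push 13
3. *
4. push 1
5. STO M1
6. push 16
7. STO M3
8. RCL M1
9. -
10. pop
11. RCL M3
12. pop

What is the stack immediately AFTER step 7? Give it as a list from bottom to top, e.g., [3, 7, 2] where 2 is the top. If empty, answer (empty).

After op 1 (push 6): stack=[6] mem=[0,0,0,0]
After op 2 (push 13): stack=[6,13] mem=[0,0,0,0]
After op 3 (*): stack=[78] mem=[0,0,0,0]
After op 4 (push 1): stack=[78,1] mem=[0,0,0,0]
After op 5 (STO M1): stack=[78] mem=[0,1,0,0]
After op 6 (push 16): stack=[78,16] mem=[0,1,0,0]
After op 7 (STO M3): stack=[78] mem=[0,1,0,16]

[78]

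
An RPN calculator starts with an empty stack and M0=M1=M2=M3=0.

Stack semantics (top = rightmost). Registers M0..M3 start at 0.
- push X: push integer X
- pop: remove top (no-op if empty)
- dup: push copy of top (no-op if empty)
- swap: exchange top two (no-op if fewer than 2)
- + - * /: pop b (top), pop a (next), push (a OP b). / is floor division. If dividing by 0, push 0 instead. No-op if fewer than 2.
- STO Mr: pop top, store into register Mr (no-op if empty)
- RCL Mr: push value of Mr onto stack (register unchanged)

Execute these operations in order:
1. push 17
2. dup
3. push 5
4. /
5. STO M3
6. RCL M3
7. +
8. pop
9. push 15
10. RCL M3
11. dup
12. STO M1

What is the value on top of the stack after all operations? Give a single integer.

After op 1 (push 17): stack=[17] mem=[0,0,0,0]
After op 2 (dup): stack=[17,17] mem=[0,0,0,0]
After op 3 (push 5): stack=[17,17,5] mem=[0,0,0,0]
After op 4 (/): stack=[17,3] mem=[0,0,0,0]
After op 5 (STO M3): stack=[17] mem=[0,0,0,3]
After op 6 (RCL M3): stack=[17,3] mem=[0,0,0,3]
After op 7 (+): stack=[20] mem=[0,0,0,3]
After op 8 (pop): stack=[empty] mem=[0,0,0,3]
After op 9 (push 15): stack=[15] mem=[0,0,0,3]
After op 10 (RCL M3): stack=[15,3] mem=[0,0,0,3]
After op 11 (dup): stack=[15,3,3] mem=[0,0,0,3]
After op 12 (STO M1): stack=[15,3] mem=[0,3,0,3]

Answer: 3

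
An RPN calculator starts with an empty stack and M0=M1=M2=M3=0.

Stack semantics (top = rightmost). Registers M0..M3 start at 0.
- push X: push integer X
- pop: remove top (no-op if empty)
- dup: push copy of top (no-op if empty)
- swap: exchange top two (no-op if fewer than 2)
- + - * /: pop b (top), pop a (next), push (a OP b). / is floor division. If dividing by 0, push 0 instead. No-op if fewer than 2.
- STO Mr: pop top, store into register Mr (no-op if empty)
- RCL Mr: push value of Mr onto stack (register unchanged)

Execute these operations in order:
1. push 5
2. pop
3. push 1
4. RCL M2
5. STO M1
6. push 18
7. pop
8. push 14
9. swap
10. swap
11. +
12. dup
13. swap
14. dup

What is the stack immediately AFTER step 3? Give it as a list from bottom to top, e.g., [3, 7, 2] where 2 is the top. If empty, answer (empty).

After op 1 (push 5): stack=[5] mem=[0,0,0,0]
After op 2 (pop): stack=[empty] mem=[0,0,0,0]
After op 3 (push 1): stack=[1] mem=[0,0,0,0]

[1]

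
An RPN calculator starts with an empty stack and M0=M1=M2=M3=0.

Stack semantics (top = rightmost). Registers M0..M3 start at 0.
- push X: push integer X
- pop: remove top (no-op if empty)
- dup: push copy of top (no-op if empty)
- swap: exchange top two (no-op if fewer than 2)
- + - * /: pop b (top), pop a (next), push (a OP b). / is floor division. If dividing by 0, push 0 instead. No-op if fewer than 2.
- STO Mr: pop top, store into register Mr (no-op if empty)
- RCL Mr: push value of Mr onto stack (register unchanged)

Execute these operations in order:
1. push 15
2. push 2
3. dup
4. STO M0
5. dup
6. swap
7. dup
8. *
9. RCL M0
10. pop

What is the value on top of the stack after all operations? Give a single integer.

Answer: 4

Derivation:
After op 1 (push 15): stack=[15] mem=[0,0,0,0]
After op 2 (push 2): stack=[15,2] mem=[0,0,0,0]
After op 3 (dup): stack=[15,2,2] mem=[0,0,0,0]
After op 4 (STO M0): stack=[15,2] mem=[2,0,0,0]
After op 5 (dup): stack=[15,2,2] mem=[2,0,0,0]
After op 6 (swap): stack=[15,2,2] mem=[2,0,0,0]
After op 7 (dup): stack=[15,2,2,2] mem=[2,0,0,0]
After op 8 (*): stack=[15,2,4] mem=[2,0,0,0]
After op 9 (RCL M0): stack=[15,2,4,2] mem=[2,0,0,0]
After op 10 (pop): stack=[15,2,4] mem=[2,0,0,0]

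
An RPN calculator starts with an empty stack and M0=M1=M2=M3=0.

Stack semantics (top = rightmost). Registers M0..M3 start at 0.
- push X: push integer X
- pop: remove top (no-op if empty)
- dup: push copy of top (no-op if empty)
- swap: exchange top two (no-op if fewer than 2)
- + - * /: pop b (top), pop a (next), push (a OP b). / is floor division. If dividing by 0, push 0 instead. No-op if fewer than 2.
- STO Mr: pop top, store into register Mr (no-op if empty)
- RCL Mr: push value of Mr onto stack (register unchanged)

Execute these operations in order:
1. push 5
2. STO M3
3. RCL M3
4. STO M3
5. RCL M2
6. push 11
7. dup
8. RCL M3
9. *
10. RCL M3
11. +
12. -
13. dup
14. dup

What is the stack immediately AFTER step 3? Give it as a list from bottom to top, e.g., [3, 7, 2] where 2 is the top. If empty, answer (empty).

After op 1 (push 5): stack=[5] mem=[0,0,0,0]
After op 2 (STO M3): stack=[empty] mem=[0,0,0,5]
After op 3 (RCL M3): stack=[5] mem=[0,0,0,5]

[5]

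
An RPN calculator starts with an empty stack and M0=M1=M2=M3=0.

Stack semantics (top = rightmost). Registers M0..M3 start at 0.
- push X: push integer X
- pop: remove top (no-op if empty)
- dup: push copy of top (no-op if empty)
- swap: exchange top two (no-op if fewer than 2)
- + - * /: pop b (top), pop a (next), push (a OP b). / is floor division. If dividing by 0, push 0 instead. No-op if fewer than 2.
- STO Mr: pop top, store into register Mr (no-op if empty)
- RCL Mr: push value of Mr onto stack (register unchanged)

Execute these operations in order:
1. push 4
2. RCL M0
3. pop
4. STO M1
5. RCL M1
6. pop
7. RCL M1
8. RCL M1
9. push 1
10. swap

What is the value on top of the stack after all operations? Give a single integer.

After op 1 (push 4): stack=[4] mem=[0,0,0,0]
After op 2 (RCL M0): stack=[4,0] mem=[0,0,0,0]
After op 3 (pop): stack=[4] mem=[0,0,0,0]
After op 4 (STO M1): stack=[empty] mem=[0,4,0,0]
After op 5 (RCL M1): stack=[4] mem=[0,4,0,0]
After op 6 (pop): stack=[empty] mem=[0,4,0,0]
After op 7 (RCL M1): stack=[4] mem=[0,4,0,0]
After op 8 (RCL M1): stack=[4,4] mem=[0,4,0,0]
After op 9 (push 1): stack=[4,4,1] mem=[0,4,0,0]
After op 10 (swap): stack=[4,1,4] mem=[0,4,0,0]

Answer: 4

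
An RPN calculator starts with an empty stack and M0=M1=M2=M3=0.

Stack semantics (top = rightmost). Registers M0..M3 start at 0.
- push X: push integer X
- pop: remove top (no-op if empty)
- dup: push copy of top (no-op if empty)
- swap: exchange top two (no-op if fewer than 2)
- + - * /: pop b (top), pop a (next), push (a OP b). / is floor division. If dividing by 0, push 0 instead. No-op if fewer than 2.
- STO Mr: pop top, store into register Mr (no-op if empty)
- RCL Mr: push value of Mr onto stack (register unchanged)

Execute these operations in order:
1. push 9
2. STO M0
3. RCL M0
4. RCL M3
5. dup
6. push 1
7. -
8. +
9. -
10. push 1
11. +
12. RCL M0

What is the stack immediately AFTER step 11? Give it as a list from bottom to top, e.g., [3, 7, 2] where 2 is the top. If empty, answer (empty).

After op 1 (push 9): stack=[9] mem=[0,0,0,0]
After op 2 (STO M0): stack=[empty] mem=[9,0,0,0]
After op 3 (RCL M0): stack=[9] mem=[9,0,0,0]
After op 4 (RCL M3): stack=[9,0] mem=[9,0,0,0]
After op 5 (dup): stack=[9,0,0] mem=[9,0,0,0]
After op 6 (push 1): stack=[9,0,0,1] mem=[9,0,0,0]
After op 7 (-): stack=[9,0,-1] mem=[9,0,0,0]
After op 8 (+): stack=[9,-1] mem=[9,0,0,0]
After op 9 (-): stack=[10] mem=[9,0,0,0]
After op 10 (push 1): stack=[10,1] mem=[9,0,0,0]
After op 11 (+): stack=[11] mem=[9,0,0,0]

[11]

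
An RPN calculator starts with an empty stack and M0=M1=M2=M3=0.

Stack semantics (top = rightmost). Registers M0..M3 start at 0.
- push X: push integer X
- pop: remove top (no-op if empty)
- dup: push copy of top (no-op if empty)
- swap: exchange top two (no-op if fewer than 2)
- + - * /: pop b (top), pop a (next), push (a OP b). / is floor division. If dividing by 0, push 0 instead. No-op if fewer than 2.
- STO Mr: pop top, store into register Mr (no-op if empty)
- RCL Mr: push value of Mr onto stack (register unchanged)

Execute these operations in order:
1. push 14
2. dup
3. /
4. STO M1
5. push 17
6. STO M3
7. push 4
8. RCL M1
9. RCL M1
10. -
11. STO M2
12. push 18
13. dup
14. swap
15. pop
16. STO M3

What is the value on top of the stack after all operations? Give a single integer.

After op 1 (push 14): stack=[14] mem=[0,0,0,0]
After op 2 (dup): stack=[14,14] mem=[0,0,0,0]
After op 3 (/): stack=[1] mem=[0,0,0,0]
After op 4 (STO M1): stack=[empty] mem=[0,1,0,0]
After op 5 (push 17): stack=[17] mem=[0,1,0,0]
After op 6 (STO M3): stack=[empty] mem=[0,1,0,17]
After op 7 (push 4): stack=[4] mem=[0,1,0,17]
After op 8 (RCL M1): stack=[4,1] mem=[0,1,0,17]
After op 9 (RCL M1): stack=[4,1,1] mem=[0,1,0,17]
After op 10 (-): stack=[4,0] mem=[0,1,0,17]
After op 11 (STO M2): stack=[4] mem=[0,1,0,17]
After op 12 (push 18): stack=[4,18] mem=[0,1,0,17]
After op 13 (dup): stack=[4,18,18] mem=[0,1,0,17]
After op 14 (swap): stack=[4,18,18] mem=[0,1,0,17]
After op 15 (pop): stack=[4,18] mem=[0,1,0,17]
After op 16 (STO M3): stack=[4] mem=[0,1,0,18]

Answer: 4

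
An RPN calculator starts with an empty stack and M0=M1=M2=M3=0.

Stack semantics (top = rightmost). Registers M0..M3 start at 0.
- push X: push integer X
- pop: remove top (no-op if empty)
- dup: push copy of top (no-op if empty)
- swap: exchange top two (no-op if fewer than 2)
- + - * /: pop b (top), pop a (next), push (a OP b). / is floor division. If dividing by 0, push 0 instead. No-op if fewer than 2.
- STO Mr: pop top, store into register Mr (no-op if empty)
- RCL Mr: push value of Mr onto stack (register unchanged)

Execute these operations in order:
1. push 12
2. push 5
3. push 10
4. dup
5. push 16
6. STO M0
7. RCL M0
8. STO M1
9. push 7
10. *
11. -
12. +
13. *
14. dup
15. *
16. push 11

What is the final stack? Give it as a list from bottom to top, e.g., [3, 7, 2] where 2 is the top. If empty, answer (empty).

Answer: [435600, 11]

Derivation:
After op 1 (push 12): stack=[12] mem=[0,0,0,0]
After op 2 (push 5): stack=[12,5] mem=[0,0,0,0]
After op 3 (push 10): stack=[12,5,10] mem=[0,0,0,0]
After op 4 (dup): stack=[12,5,10,10] mem=[0,0,0,0]
After op 5 (push 16): stack=[12,5,10,10,16] mem=[0,0,0,0]
After op 6 (STO M0): stack=[12,5,10,10] mem=[16,0,0,0]
After op 7 (RCL M0): stack=[12,5,10,10,16] mem=[16,0,0,0]
After op 8 (STO M1): stack=[12,5,10,10] mem=[16,16,0,0]
After op 9 (push 7): stack=[12,5,10,10,7] mem=[16,16,0,0]
After op 10 (*): stack=[12,5,10,70] mem=[16,16,0,0]
After op 11 (-): stack=[12,5,-60] mem=[16,16,0,0]
After op 12 (+): stack=[12,-55] mem=[16,16,0,0]
After op 13 (*): stack=[-660] mem=[16,16,0,0]
After op 14 (dup): stack=[-660,-660] mem=[16,16,0,0]
After op 15 (*): stack=[435600] mem=[16,16,0,0]
After op 16 (push 11): stack=[435600,11] mem=[16,16,0,0]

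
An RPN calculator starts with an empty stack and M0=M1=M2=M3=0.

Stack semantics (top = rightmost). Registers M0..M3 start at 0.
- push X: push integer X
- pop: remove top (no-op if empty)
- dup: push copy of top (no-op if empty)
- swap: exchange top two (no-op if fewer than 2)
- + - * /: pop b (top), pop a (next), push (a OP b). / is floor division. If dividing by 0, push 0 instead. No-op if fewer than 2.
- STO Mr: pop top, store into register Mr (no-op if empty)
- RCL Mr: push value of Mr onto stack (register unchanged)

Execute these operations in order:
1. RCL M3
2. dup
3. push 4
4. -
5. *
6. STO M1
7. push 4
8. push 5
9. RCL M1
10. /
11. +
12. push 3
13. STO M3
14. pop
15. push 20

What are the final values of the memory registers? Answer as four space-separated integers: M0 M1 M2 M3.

After op 1 (RCL M3): stack=[0] mem=[0,0,0,0]
After op 2 (dup): stack=[0,0] mem=[0,0,0,0]
After op 3 (push 4): stack=[0,0,4] mem=[0,0,0,0]
After op 4 (-): stack=[0,-4] mem=[0,0,0,0]
After op 5 (*): stack=[0] mem=[0,0,0,0]
After op 6 (STO M1): stack=[empty] mem=[0,0,0,0]
After op 7 (push 4): stack=[4] mem=[0,0,0,0]
After op 8 (push 5): stack=[4,5] mem=[0,0,0,0]
After op 9 (RCL M1): stack=[4,5,0] mem=[0,0,0,0]
After op 10 (/): stack=[4,0] mem=[0,0,0,0]
After op 11 (+): stack=[4] mem=[0,0,0,0]
After op 12 (push 3): stack=[4,3] mem=[0,0,0,0]
After op 13 (STO M3): stack=[4] mem=[0,0,0,3]
After op 14 (pop): stack=[empty] mem=[0,0,0,3]
After op 15 (push 20): stack=[20] mem=[0,0,0,3]

Answer: 0 0 0 3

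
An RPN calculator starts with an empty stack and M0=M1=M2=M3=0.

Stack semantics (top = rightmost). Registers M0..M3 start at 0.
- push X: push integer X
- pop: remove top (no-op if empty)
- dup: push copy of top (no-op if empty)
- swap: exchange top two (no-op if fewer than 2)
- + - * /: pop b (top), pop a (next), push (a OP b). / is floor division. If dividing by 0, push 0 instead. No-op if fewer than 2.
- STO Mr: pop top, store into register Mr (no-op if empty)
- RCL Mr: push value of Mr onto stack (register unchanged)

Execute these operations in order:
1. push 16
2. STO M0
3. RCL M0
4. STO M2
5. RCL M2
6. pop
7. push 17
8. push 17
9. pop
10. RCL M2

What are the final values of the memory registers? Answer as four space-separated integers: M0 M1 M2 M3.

Answer: 16 0 16 0

Derivation:
After op 1 (push 16): stack=[16] mem=[0,0,0,0]
After op 2 (STO M0): stack=[empty] mem=[16,0,0,0]
After op 3 (RCL M0): stack=[16] mem=[16,0,0,0]
After op 4 (STO M2): stack=[empty] mem=[16,0,16,0]
After op 5 (RCL M2): stack=[16] mem=[16,0,16,0]
After op 6 (pop): stack=[empty] mem=[16,0,16,0]
After op 7 (push 17): stack=[17] mem=[16,0,16,0]
After op 8 (push 17): stack=[17,17] mem=[16,0,16,0]
After op 9 (pop): stack=[17] mem=[16,0,16,0]
After op 10 (RCL M2): stack=[17,16] mem=[16,0,16,0]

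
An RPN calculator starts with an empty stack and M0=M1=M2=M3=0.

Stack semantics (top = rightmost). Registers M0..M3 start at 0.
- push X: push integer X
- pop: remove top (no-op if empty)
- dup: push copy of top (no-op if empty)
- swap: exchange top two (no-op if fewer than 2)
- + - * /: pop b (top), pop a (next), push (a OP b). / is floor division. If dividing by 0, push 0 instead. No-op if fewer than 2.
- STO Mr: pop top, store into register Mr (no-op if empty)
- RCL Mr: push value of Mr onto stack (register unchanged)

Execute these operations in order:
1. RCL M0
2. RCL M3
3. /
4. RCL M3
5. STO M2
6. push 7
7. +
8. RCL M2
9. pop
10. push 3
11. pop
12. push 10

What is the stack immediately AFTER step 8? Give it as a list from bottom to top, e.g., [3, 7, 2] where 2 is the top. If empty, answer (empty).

After op 1 (RCL M0): stack=[0] mem=[0,0,0,0]
After op 2 (RCL M3): stack=[0,0] mem=[0,0,0,0]
After op 3 (/): stack=[0] mem=[0,0,0,0]
After op 4 (RCL M3): stack=[0,0] mem=[0,0,0,0]
After op 5 (STO M2): stack=[0] mem=[0,0,0,0]
After op 6 (push 7): stack=[0,7] mem=[0,0,0,0]
After op 7 (+): stack=[7] mem=[0,0,0,0]
After op 8 (RCL M2): stack=[7,0] mem=[0,0,0,0]

[7, 0]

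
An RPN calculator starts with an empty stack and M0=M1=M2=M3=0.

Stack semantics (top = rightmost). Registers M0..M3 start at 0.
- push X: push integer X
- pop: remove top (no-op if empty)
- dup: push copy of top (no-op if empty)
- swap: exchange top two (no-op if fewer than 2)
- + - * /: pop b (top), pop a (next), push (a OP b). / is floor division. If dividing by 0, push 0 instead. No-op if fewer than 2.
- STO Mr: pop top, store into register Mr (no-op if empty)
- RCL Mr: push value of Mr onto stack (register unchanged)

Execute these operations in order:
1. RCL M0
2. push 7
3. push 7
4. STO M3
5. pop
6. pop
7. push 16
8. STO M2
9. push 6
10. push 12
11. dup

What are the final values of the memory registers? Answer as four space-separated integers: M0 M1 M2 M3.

Answer: 0 0 16 7

Derivation:
After op 1 (RCL M0): stack=[0] mem=[0,0,0,0]
After op 2 (push 7): stack=[0,7] mem=[0,0,0,0]
After op 3 (push 7): stack=[0,7,7] mem=[0,0,0,0]
After op 4 (STO M3): stack=[0,7] mem=[0,0,0,7]
After op 5 (pop): stack=[0] mem=[0,0,0,7]
After op 6 (pop): stack=[empty] mem=[0,0,0,7]
After op 7 (push 16): stack=[16] mem=[0,0,0,7]
After op 8 (STO M2): stack=[empty] mem=[0,0,16,7]
After op 9 (push 6): stack=[6] mem=[0,0,16,7]
After op 10 (push 12): stack=[6,12] mem=[0,0,16,7]
After op 11 (dup): stack=[6,12,12] mem=[0,0,16,7]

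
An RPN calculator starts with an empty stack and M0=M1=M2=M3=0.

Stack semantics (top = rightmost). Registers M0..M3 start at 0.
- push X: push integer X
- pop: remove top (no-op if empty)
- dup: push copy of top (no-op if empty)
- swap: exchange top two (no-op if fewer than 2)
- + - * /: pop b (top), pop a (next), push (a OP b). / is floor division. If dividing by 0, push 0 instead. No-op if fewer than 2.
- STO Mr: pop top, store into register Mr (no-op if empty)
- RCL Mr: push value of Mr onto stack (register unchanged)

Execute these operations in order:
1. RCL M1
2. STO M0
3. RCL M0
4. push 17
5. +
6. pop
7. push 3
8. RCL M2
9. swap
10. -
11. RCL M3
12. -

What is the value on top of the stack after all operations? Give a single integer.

Answer: -3

Derivation:
After op 1 (RCL M1): stack=[0] mem=[0,0,0,0]
After op 2 (STO M0): stack=[empty] mem=[0,0,0,0]
After op 3 (RCL M0): stack=[0] mem=[0,0,0,0]
After op 4 (push 17): stack=[0,17] mem=[0,0,0,0]
After op 5 (+): stack=[17] mem=[0,0,0,0]
After op 6 (pop): stack=[empty] mem=[0,0,0,0]
After op 7 (push 3): stack=[3] mem=[0,0,0,0]
After op 8 (RCL M2): stack=[3,0] mem=[0,0,0,0]
After op 9 (swap): stack=[0,3] mem=[0,0,0,0]
After op 10 (-): stack=[-3] mem=[0,0,0,0]
After op 11 (RCL M3): stack=[-3,0] mem=[0,0,0,0]
After op 12 (-): stack=[-3] mem=[0,0,0,0]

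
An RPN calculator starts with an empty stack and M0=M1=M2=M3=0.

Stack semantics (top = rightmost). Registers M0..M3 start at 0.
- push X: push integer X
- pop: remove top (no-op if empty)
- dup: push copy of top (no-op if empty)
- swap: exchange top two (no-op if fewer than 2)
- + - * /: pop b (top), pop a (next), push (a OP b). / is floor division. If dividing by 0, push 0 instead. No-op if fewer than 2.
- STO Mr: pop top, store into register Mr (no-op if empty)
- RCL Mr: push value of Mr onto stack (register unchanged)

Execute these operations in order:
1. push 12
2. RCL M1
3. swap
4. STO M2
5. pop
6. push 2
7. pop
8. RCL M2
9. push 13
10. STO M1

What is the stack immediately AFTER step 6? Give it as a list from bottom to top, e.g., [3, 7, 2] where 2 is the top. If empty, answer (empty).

After op 1 (push 12): stack=[12] mem=[0,0,0,0]
After op 2 (RCL M1): stack=[12,0] mem=[0,0,0,0]
After op 3 (swap): stack=[0,12] mem=[0,0,0,0]
After op 4 (STO M2): stack=[0] mem=[0,0,12,0]
After op 5 (pop): stack=[empty] mem=[0,0,12,0]
After op 6 (push 2): stack=[2] mem=[0,0,12,0]

[2]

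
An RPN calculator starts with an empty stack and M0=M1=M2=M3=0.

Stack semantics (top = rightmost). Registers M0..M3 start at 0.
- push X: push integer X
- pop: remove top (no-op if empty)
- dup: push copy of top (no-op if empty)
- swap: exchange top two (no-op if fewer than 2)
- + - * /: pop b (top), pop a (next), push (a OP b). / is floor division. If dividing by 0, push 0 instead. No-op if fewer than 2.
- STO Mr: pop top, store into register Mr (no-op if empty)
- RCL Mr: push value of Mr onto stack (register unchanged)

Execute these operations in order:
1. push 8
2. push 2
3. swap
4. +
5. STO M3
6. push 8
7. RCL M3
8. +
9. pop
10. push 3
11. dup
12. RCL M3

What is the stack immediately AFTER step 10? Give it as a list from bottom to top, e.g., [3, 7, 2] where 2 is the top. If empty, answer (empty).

After op 1 (push 8): stack=[8] mem=[0,0,0,0]
After op 2 (push 2): stack=[8,2] mem=[0,0,0,0]
After op 3 (swap): stack=[2,8] mem=[0,0,0,0]
After op 4 (+): stack=[10] mem=[0,0,0,0]
After op 5 (STO M3): stack=[empty] mem=[0,0,0,10]
After op 6 (push 8): stack=[8] mem=[0,0,0,10]
After op 7 (RCL M3): stack=[8,10] mem=[0,0,0,10]
After op 8 (+): stack=[18] mem=[0,0,0,10]
After op 9 (pop): stack=[empty] mem=[0,0,0,10]
After op 10 (push 3): stack=[3] mem=[0,0,0,10]

[3]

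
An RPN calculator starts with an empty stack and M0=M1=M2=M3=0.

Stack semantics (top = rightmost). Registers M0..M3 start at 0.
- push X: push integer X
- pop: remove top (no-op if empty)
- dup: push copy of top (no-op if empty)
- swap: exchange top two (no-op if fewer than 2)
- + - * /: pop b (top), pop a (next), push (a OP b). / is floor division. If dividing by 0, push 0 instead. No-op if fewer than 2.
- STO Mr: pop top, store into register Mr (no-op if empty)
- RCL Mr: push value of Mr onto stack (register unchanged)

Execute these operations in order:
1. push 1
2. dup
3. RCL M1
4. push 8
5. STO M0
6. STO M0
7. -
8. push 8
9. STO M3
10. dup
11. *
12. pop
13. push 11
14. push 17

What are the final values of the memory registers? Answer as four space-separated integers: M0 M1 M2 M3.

Answer: 0 0 0 8

Derivation:
After op 1 (push 1): stack=[1] mem=[0,0,0,0]
After op 2 (dup): stack=[1,1] mem=[0,0,0,0]
After op 3 (RCL M1): stack=[1,1,0] mem=[0,0,0,0]
After op 4 (push 8): stack=[1,1,0,8] mem=[0,0,0,0]
After op 5 (STO M0): stack=[1,1,0] mem=[8,0,0,0]
After op 6 (STO M0): stack=[1,1] mem=[0,0,0,0]
After op 7 (-): stack=[0] mem=[0,0,0,0]
After op 8 (push 8): stack=[0,8] mem=[0,0,0,0]
After op 9 (STO M3): stack=[0] mem=[0,0,0,8]
After op 10 (dup): stack=[0,0] mem=[0,0,0,8]
After op 11 (*): stack=[0] mem=[0,0,0,8]
After op 12 (pop): stack=[empty] mem=[0,0,0,8]
After op 13 (push 11): stack=[11] mem=[0,0,0,8]
After op 14 (push 17): stack=[11,17] mem=[0,0,0,8]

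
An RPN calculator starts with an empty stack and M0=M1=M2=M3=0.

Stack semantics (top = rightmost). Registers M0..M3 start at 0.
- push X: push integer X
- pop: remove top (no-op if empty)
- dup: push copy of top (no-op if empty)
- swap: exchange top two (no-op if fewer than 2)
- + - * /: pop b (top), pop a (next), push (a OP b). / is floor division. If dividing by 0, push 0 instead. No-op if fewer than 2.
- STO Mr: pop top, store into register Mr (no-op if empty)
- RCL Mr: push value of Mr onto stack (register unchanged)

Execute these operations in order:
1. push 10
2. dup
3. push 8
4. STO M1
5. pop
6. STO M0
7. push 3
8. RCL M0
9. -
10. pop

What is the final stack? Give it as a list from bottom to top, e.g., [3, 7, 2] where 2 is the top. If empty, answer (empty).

Answer: (empty)

Derivation:
After op 1 (push 10): stack=[10] mem=[0,0,0,0]
After op 2 (dup): stack=[10,10] mem=[0,0,0,0]
After op 3 (push 8): stack=[10,10,8] mem=[0,0,0,0]
After op 4 (STO M1): stack=[10,10] mem=[0,8,0,0]
After op 5 (pop): stack=[10] mem=[0,8,0,0]
After op 6 (STO M0): stack=[empty] mem=[10,8,0,0]
After op 7 (push 3): stack=[3] mem=[10,8,0,0]
After op 8 (RCL M0): stack=[3,10] mem=[10,8,0,0]
After op 9 (-): stack=[-7] mem=[10,8,0,0]
After op 10 (pop): stack=[empty] mem=[10,8,0,0]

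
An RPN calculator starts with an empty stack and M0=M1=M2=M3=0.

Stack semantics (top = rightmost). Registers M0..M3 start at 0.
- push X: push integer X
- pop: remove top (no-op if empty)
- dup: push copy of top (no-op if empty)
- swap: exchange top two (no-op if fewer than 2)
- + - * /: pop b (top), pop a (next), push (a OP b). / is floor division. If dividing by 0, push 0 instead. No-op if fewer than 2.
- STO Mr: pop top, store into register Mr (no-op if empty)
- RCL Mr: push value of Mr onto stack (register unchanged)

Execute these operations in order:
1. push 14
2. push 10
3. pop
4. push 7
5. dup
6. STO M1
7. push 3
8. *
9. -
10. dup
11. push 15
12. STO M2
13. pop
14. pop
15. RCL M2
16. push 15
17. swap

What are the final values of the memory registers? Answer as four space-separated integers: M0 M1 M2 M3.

After op 1 (push 14): stack=[14] mem=[0,0,0,0]
After op 2 (push 10): stack=[14,10] mem=[0,0,0,0]
After op 3 (pop): stack=[14] mem=[0,0,0,0]
After op 4 (push 7): stack=[14,7] mem=[0,0,0,0]
After op 5 (dup): stack=[14,7,7] mem=[0,0,0,0]
After op 6 (STO M1): stack=[14,7] mem=[0,7,0,0]
After op 7 (push 3): stack=[14,7,3] mem=[0,7,0,0]
After op 8 (*): stack=[14,21] mem=[0,7,0,0]
After op 9 (-): stack=[-7] mem=[0,7,0,0]
After op 10 (dup): stack=[-7,-7] mem=[0,7,0,0]
After op 11 (push 15): stack=[-7,-7,15] mem=[0,7,0,0]
After op 12 (STO M2): stack=[-7,-7] mem=[0,7,15,0]
After op 13 (pop): stack=[-7] mem=[0,7,15,0]
After op 14 (pop): stack=[empty] mem=[0,7,15,0]
After op 15 (RCL M2): stack=[15] mem=[0,7,15,0]
After op 16 (push 15): stack=[15,15] mem=[0,7,15,0]
After op 17 (swap): stack=[15,15] mem=[0,7,15,0]

Answer: 0 7 15 0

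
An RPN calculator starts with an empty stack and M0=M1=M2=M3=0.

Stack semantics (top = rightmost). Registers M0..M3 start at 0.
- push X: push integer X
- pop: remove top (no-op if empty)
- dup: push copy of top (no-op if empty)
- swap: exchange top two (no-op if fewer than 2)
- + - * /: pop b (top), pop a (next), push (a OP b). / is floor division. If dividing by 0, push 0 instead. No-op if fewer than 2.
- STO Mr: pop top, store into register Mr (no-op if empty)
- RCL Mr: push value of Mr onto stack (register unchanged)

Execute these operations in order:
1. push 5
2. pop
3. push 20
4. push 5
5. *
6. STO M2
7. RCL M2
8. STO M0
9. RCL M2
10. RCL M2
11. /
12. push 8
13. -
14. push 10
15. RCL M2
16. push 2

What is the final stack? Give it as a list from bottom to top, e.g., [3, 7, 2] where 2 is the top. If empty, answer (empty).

Answer: [-7, 10, 100, 2]

Derivation:
After op 1 (push 5): stack=[5] mem=[0,0,0,0]
After op 2 (pop): stack=[empty] mem=[0,0,0,0]
After op 3 (push 20): stack=[20] mem=[0,0,0,0]
After op 4 (push 5): stack=[20,5] mem=[0,0,0,0]
After op 5 (*): stack=[100] mem=[0,0,0,0]
After op 6 (STO M2): stack=[empty] mem=[0,0,100,0]
After op 7 (RCL M2): stack=[100] mem=[0,0,100,0]
After op 8 (STO M0): stack=[empty] mem=[100,0,100,0]
After op 9 (RCL M2): stack=[100] mem=[100,0,100,0]
After op 10 (RCL M2): stack=[100,100] mem=[100,0,100,0]
After op 11 (/): stack=[1] mem=[100,0,100,0]
After op 12 (push 8): stack=[1,8] mem=[100,0,100,0]
After op 13 (-): stack=[-7] mem=[100,0,100,0]
After op 14 (push 10): stack=[-7,10] mem=[100,0,100,0]
After op 15 (RCL M2): stack=[-7,10,100] mem=[100,0,100,0]
After op 16 (push 2): stack=[-7,10,100,2] mem=[100,0,100,0]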